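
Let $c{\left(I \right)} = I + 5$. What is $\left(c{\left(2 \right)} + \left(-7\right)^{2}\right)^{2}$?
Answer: $3136$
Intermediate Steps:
$c{\left(I \right)} = 5 + I$
$\left(c{\left(2 \right)} + \left(-7\right)^{2}\right)^{2} = \left(\left(5 + 2\right) + \left(-7\right)^{2}\right)^{2} = \left(7 + 49\right)^{2} = 56^{2} = 3136$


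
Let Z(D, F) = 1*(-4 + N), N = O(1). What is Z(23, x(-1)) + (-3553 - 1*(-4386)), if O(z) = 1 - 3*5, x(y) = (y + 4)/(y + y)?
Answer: 815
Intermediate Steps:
x(y) = (4 + y)/(2*y) (x(y) = (4 + y)/((2*y)) = (4 + y)*(1/(2*y)) = (4 + y)/(2*y))
O(z) = -14 (O(z) = 1 - 15 = -14)
N = -14
Z(D, F) = -18 (Z(D, F) = 1*(-4 - 14) = 1*(-18) = -18)
Z(23, x(-1)) + (-3553 - 1*(-4386)) = -18 + (-3553 - 1*(-4386)) = -18 + (-3553 + 4386) = -18 + 833 = 815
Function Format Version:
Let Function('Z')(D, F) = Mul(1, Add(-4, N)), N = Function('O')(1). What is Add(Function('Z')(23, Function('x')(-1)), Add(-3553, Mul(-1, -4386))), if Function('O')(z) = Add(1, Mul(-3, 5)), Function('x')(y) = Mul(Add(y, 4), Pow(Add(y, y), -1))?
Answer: 815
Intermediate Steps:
Function('x')(y) = Mul(Rational(1, 2), Pow(y, -1), Add(4, y)) (Function('x')(y) = Mul(Add(4, y), Pow(Mul(2, y), -1)) = Mul(Add(4, y), Mul(Rational(1, 2), Pow(y, -1))) = Mul(Rational(1, 2), Pow(y, -1), Add(4, y)))
Function('O')(z) = -14 (Function('O')(z) = Add(1, -15) = -14)
N = -14
Function('Z')(D, F) = -18 (Function('Z')(D, F) = Mul(1, Add(-4, -14)) = Mul(1, -18) = -18)
Add(Function('Z')(23, Function('x')(-1)), Add(-3553, Mul(-1, -4386))) = Add(-18, Add(-3553, Mul(-1, -4386))) = Add(-18, Add(-3553, 4386)) = Add(-18, 833) = 815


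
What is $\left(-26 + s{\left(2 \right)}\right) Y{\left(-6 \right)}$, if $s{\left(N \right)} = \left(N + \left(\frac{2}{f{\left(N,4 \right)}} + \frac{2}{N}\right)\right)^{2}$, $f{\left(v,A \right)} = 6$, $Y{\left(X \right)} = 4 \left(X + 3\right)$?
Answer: $\frac{536}{3} \approx 178.67$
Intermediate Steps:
$Y{\left(X \right)} = 12 + 4 X$ ($Y{\left(X \right)} = 4 \left(3 + X\right) = 12 + 4 X$)
$s{\left(N \right)} = \left(\frac{1}{3} + N + \frac{2}{N}\right)^{2}$ ($s{\left(N \right)} = \left(N + \left(\frac{2}{6} + \frac{2}{N}\right)\right)^{2} = \left(N + \left(2 \cdot \frac{1}{6} + \frac{2}{N}\right)\right)^{2} = \left(N + \left(\frac{1}{3} + \frac{2}{N}\right)\right)^{2} = \left(\frac{1}{3} + N + \frac{2}{N}\right)^{2}$)
$\left(-26 + s{\left(2 \right)}\right) Y{\left(-6 \right)} = \left(-26 + \frac{\left(6 + 2 + 3 \cdot 2^{2}\right)^{2}}{9 \cdot 4}\right) \left(12 + 4 \left(-6\right)\right) = \left(-26 + \frac{1}{9} \cdot \frac{1}{4} \left(6 + 2 + 3 \cdot 4\right)^{2}\right) \left(12 - 24\right) = \left(-26 + \frac{1}{9} \cdot \frac{1}{4} \left(6 + 2 + 12\right)^{2}\right) \left(-12\right) = \left(-26 + \frac{1}{9} \cdot \frac{1}{4} \cdot 20^{2}\right) \left(-12\right) = \left(-26 + \frac{1}{9} \cdot \frac{1}{4} \cdot 400\right) \left(-12\right) = \left(-26 + \frac{100}{9}\right) \left(-12\right) = \left(- \frac{134}{9}\right) \left(-12\right) = \frac{536}{3}$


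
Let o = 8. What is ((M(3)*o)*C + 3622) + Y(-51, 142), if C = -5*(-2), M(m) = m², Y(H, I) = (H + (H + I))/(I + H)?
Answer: 395162/91 ≈ 4342.4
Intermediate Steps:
Y(H, I) = (I + 2*H)/(H + I)
C = 10
((M(3)*o)*C + 3622) + Y(-51, 142) = ((3²*8)*10 + 3622) + (142 + 2*(-51))/(-51 + 142) = ((9*8)*10 + 3622) + (142 - 102)/91 = (72*10 + 3622) + (1/91)*40 = (720 + 3622) + 40/91 = 4342 + 40/91 = 395162/91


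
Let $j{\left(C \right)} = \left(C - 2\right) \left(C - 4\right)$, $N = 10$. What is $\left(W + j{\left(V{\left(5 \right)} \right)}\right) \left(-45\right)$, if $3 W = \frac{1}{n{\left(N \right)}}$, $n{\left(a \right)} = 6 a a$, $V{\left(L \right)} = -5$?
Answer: $- \frac{113401}{40} \approx -2835.0$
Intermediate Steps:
$j{\left(C \right)} = \left(-4 + C\right) \left(-2 + C\right)$ ($j{\left(C \right)} = \left(-2 + C\right) \left(-4 + C\right) = \left(-4 + C\right) \left(-2 + C\right)$)
$n{\left(a \right)} = 6 a^{2}$
$W = \frac{1}{1800}$ ($W = \frac{1}{3 \cdot 6 \cdot 10^{2}} = \frac{1}{3 \cdot 6 \cdot 100} = \frac{1}{3 \cdot 600} = \frac{1}{3} \cdot \frac{1}{600} = \frac{1}{1800} \approx 0.00055556$)
$\left(W + j{\left(V{\left(5 \right)} \right)}\right) \left(-45\right) = \left(\frac{1}{1800} + \left(8 + \left(-5\right)^{2} - -30\right)\right) \left(-45\right) = \left(\frac{1}{1800} + \left(8 + 25 + 30\right)\right) \left(-45\right) = \left(\frac{1}{1800} + 63\right) \left(-45\right) = \frac{113401}{1800} \left(-45\right) = - \frac{113401}{40}$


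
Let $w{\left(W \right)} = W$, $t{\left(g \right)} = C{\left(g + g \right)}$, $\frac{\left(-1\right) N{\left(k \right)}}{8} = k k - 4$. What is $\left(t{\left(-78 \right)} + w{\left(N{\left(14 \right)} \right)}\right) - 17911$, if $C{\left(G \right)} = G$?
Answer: $-19603$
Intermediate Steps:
$N{\left(k \right)} = 32 - 8 k^{2}$ ($N{\left(k \right)} = - 8 \left(k k - 4\right) = - 8 \left(k^{2} - 4\right) = - 8 \left(-4 + k^{2}\right) = 32 - 8 k^{2}$)
$t{\left(g \right)} = 2 g$ ($t{\left(g \right)} = g + g = 2 g$)
$\left(t{\left(-78 \right)} + w{\left(N{\left(14 \right)} \right)}\right) - 17911 = \left(2 \left(-78\right) + \left(32 - 8 \cdot 14^{2}\right)\right) - 17911 = \left(-156 + \left(32 - 1568\right)\right) - 17911 = \left(-156 - 1536\right) - 17911 = -1692 - 17911 = -19603$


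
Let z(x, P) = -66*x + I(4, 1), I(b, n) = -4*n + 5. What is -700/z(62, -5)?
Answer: 700/4091 ≈ 0.17111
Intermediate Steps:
I(b, n) = 5 - 4*n
z(x, P) = 1 - 66*x (z(x, P) = -66*x + (5 - 4*1) = -66*x + (5 - 4) = -66*x + 1 = 1 - 66*x)
-700/z(62, -5) = -700/(1 - 66*62) = -700/(1 - 4092) = -700/(-4091) = -700*(-1/4091) = 700/4091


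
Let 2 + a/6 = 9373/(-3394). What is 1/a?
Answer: -1697/48483 ≈ -0.035002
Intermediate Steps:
a = -48483/1697 (a = -12 + 6*(9373/(-3394)) = -12 + 6*(9373*(-1/3394)) = -12 + 6*(-9373/3394) = -12 - 28119/1697 = -48483/1697 ≈ -28.570)
1/a = 1/(-48483/1697) = -1697/48483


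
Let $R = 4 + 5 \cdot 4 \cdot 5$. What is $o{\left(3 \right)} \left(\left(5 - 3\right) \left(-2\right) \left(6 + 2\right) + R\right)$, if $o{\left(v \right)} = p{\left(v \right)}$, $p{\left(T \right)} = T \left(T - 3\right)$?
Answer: $0$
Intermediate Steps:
$p{\left(T \right)} = T \left(-3 + T\right)$
$o{\left(v \right)} = v \left(-3 + v\right)$
$R = 104$ ($R = 4 + 20 \cdot 5 = 4 + 100 = 104$)
$o{\left(3 \right)} \left(\left(5 - 3\right) \left(-2\right) \left(6 + 2\right) + R\right) = 3 \left(-3 + 3\right) \left(\left(5 - 3\right) \left(-2\right) \left(6 + 2\right) + 104\right) = 3 \cdot 0 \left(2 \left(-2\right) 8 + 104\right) = 0 \left(\left(-4\right) 8 + 104\right) = 0 \left(-32 + 104\right) = 0 \cdot 72 = 0$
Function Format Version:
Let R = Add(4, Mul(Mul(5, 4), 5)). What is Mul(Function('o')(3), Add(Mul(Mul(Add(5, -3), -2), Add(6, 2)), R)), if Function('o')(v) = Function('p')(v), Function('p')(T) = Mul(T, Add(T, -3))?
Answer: 0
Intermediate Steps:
Function('p')(T) = Mul(T, Add(-3, T))
Function('o')(v) = Mul(v, Add(-3, v))
R = 104 (R = Add(4, Mul(20, 5)) = Add(4, 100) = 104)
Mul(Function('o')(3), Add(Mul(Mul(Add(5, -3), -2), Add(6, 2)), R)) = Mul(Mul(3, Add(-3, 3)), Add(Mul(Mul(Add(5, -3), -2), Add(6, 2)), 104)) = Mul(Mul(3, 0), Add(Mul(Mul(2, -2), 8), 104)) = Mul(0, Add(Mul(-4, 8), 104)) = Mul(0, Add(-32, 104)) = Mul(0, 72) = 0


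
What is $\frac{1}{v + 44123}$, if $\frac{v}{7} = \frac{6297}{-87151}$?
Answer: $\frac{87151}{3845319494} \approx 2.2664 \cdot 10^{-5}$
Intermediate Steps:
$v = - \frac{44079}{87151}$ ($v = 7 \frac{6297}{-87151} = 7 \cdot 6297 \left(- \frac{1}{87151}\right) = 7 \left(- \frac{6297}{87151}\right) = - \frac{44079}{87151} \approx -0.50578$)
$\frac{1}{v + 44123} = \frac{1}{- \frac{44079}{87151} + 44123} = \frac{1}{\frac{3845319494}{87151}} = \frac{87151}{3845319494}$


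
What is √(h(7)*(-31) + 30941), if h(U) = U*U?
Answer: √29422 ≈ 171.53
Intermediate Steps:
h(U) = U²
√(h(7)*(-31) + 30941) = √(7²*(-31) + 30941) = √(49*(-31) + 30941) = √(-1519 + 30941) = √29422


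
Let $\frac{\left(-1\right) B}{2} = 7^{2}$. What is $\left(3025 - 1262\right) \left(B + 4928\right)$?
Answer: $8515290$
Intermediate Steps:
$B = -98$ ($B = - 2 \cdot 7^{2} = \left(-2\right) 49 = -98$)
$\left(3025 - 1262\right) \left(B + 4928\right) = \left(3025 - 1262\right) \left(-98 + 4928\right) = 1763 \cdot 4830 = 8515290$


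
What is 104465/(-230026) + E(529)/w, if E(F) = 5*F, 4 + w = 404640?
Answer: -20830940485/46538400268 ≈ -0.44761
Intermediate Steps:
w = 404636 (w = -4 + 404640 = 404636)
104465/(-230026) + E(529)/w = 104465/(-230026) + (5*529)/404636 = 104465*(-1/230026) + 2645*(1/404636) = -104465/230026 + 2645/404636 = -20830940485/46538400268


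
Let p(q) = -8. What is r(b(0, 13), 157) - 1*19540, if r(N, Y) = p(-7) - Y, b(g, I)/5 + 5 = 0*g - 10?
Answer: -19705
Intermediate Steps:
b(g, I) = -75 (b(g, I) = -25 + 5*(0*g - 10) = -25 + 5*(0 - 10) = -25 + 5*(-10) = -25 - 50 = -75)
r(N, Y) = -8 - Y
r(b(0, 13), 157) - 1*19540 = (-8 - 1*157) - 1*19540 = (-8 - 157) - 19540 = -165 - 19540 = -19705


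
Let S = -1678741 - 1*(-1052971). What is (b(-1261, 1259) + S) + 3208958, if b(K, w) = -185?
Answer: 2583003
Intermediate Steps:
S = -625770 (S = -1678741 + 1052971 = -625770)
(b(-1261, 1259) + S) + 3208958 = (-185 - 625770) + 3208958 = -625955 + 3208958 = 2583003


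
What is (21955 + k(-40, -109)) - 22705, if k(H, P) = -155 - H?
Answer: -865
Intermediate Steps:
(21955 + k(-40, -109)) - 22705 = (21955 + (-155 - 1*(-40))) - 22705 = (21955 + (-155 + 40)) - 22705 = (21955 - 115) - 22705 = 21840 - 22705 = -865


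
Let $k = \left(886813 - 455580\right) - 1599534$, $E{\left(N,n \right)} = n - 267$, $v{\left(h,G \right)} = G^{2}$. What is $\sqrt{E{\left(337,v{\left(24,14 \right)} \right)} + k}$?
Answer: $2 i \sqrt{292093} \approx 1080.9 i$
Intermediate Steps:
$E{\left(N,n \right)} = -267 + n$ ($E{\left(N,n \right)} = n - 267 = -267 + n$)
$k = -1168301$ ($k = 431233 - 1599534 = -1168301$)
$\sqrt{E{\left(337,v{\left(24,14 \right)} \right)} + k} = \sqrt{\left(-267 + 14^{2}\right) - 1168301} = \sqrt{\left(-267 + 196\right) - 1168301} = \sqrt{-71 - 1168301} = \sqrt{-1168372} = 2 i \sqrt{292093}$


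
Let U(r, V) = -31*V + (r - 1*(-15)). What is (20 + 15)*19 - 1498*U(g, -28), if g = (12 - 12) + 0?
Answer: -1322069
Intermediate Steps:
g = 0 (g = 0 + 0 = 0)
U(r, V) = 15 + r - 31*V (U(r, V) = -31*V + (r + 15) = -31*V + (15 + r) = 15 + r - 31*V)
(20 + 15)*19 - 1498*U(g, -28) = (20 + 15)*19 - 1498*(15 + 0 - 31*(-28)) = 35*19 - 1498*(15 + 0 + 868) = 665 - 1498*883 = 665 - 1322734 = -1322069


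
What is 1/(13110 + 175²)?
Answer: 1/43735 ≈ 2.2865e-5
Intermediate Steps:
1/(13110 + 175²) = 1/(13110 + 30625) = 1/43735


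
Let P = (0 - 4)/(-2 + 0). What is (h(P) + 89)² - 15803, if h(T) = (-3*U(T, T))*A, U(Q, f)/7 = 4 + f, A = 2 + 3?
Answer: 276878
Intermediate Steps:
A = 5
U(Q, f) = 28 + 7*f (U(Q, f) = 7*(4 + f) = 28 + 7*f)
P = 2 (P = -4/(-2) = -4*(-½) = 2)
h(T) = -420 - 105*T (h(T) = -3*(28 + 7*T)*5 = (-84 - 21*T)*5 = -420 - 105*T)
(h(P) + 89)² - 15803 = ((-420 - 105*2) + 89)² - 15803 = ((-420 - 210) + 89)² - 15803 = (-630 + 89)² - 15803 = (-541)² - 15803 = 292681 - 15803 = 276878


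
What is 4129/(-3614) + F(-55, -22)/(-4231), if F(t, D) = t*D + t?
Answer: -21643969/15290834 ≈ -1.4155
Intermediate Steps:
F(t, D) = t + D*t (F(t, D) = D*t + t = t + D*t)
4129/(-3614) + F(-55, -22)/(-4231) = 4129/(-3614) - 55*(1 - 22)/(-4231) = 4129*(-1/3614) - 55*(-21)*(-1/4231) = -4129/3614 + 1155*(-1/4231) = -4129/3614 - 1155/4231 = -21643969/15290834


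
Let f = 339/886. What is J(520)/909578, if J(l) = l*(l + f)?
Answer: 59937670/201471527 ≈ 0.29750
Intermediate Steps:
f = 339/886 (f = 339*(1/886) = 339/886 ≈ 0.38262)
J(l) = l*(339/886 + l) (J(l) = l*(l + 339/886) = l*(339/886 + l))
J(520)/909578 = ((1/886)*520*(339 + 886*520))/909578 = ((1/886)*520*(339 + 460720))*(1/909578) = ((1/886)*520*461059)*(1/909578) = (119875340/443)*(1/909578) = 59937670/201471527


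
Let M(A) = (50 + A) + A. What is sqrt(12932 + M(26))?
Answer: 7*sqrt(266) ≈ 114.17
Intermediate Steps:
M(A) = 50 + 2*A
sqrt(12932 + M(26)) = sqrt(12932 + (50 + 2*26)) = sqrt(12932 + (50 + 52)) = sqrt(12932 + 102) = sqrt(13034) = 7*sqrt(266)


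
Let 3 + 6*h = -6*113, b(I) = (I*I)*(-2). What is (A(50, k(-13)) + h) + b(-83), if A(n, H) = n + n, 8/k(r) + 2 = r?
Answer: -27583/2 ≈ -13792.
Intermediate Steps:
k(r) = 8/(-2 + r)
A(n, H) = 2*n
b(I) = -2*I**2 (b(I) = I**2*(-2) = -2*I**2)
h = -227/2 (h = -1/2 + (-6*113)/6 = -1/2 + (1/6)*(-678) = -1/2 - 113 = -227/2 ≈ -113.50)
(A(50, k(-13)) + h) + b(-83) = (2*50 - 227/2) - 2*(-83)**2 = (100 - 227/2) - 2*6889 = -27/2 - 13778 = -27583/2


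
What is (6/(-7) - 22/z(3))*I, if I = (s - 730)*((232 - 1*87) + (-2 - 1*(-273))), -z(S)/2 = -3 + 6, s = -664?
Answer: -34214336/21 ≈ -1.6293e+6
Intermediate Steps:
z(S) = -6 (z(S) = -2*(-3 + 6) = -2*3 = -6)
I = -579904 (I = (-664 - 730)*((232 - 1*87) + (-2 - 1*(-273))) = -1394*((232 - 87) + (-2 + 273)) = -1394*(145 + 271) = -1394*416 = -579904)
(6/(-7) - 22/z(3))*I = (6/(-7) - 22/(-6))*(-579904) = (6*(-1/7) - 22*(-1/6))*(-579904) = (-6/7 + 11/3)*(-579904) = (59/21)*(-579904) = -34214336/21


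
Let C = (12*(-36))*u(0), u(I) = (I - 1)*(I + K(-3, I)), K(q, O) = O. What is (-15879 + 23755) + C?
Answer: 7876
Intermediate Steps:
u(I) = 2*I*(-1 + I) (u(I) = (I - 1)*(I + I) = (-1 + I)*(2*I) = 2*I*(-1 + I))
C = 0 (C = (12*(-36))*(2*0*(-1 + 0)) = -864*0*(-1) = -432*0 = 0)
(-15879 + 23755) + C = (-15879 + 23755) + 0 = 7876 + 0 = 7876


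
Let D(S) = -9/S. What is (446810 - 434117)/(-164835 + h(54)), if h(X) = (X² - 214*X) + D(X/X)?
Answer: -4231/57828 ≈ -0.073165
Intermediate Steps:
h(X) = -9 + X² - 214*X (h(X) = (X² - 214*X) - 9/(X/X) = (X² - 214*X) - 9/1 = (X² - 214*X) - 9*1 = (X² - 214*X) - 9 = -9 + X² - 214*X)
(446810 - 434117)/(-164835 + h(54)) = (446810 - 434117)/(-164835 + (-9 + 54² - 214*54)) = 12693/(-164835 + (-9 + 2916 - 11556)) = 12693/(-164835 - 8649) = 12693/(-173484) = 12693*(-1/173484) = -4231/57828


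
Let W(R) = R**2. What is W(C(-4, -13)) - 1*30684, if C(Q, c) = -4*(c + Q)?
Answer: -26060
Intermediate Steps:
C(Q, c) = -4*Q - 4*c (C(Q, c) = -4*(Q + c) = -4*Q - 4*c)
W(C(-4, -13)) - 1*30684 = (-4*(-4) - 4*(-13))**2 - 1*30684 = (16 + 52)**2 - 30684 = 68**2 - 30684 = 4624 - 30684 = -26060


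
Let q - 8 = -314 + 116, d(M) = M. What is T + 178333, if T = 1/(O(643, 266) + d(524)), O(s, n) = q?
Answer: 59563223/334 ≈ 1.7833e+5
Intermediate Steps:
q = -190 (q = 8 + (-314 + 116) = 8 - 198 = -190)
O(s, n) = -190
T = 1/334 (T = 1/(-190 + 524) = 1/334 ≈ 0.0029940)
T + 178333 = 1/334 + 178333 = 59563223/334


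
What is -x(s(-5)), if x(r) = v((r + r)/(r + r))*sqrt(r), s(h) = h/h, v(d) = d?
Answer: -1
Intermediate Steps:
s(h) = 1
x(r) = sqrt(r) (x(r) = ((r + r)/(r + r))*sqrt(r) = ((2*r)/((2*r)))*sqrt(r) = ((2*r)*(1/(2*r)))*sqrt(r) = 1*sqrt(r) = sqrt(r))
-x(s(-5)) = -sqrt(1) = -1*1 = -1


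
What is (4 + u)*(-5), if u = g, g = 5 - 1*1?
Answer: -40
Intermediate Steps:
g = 4 (g = 5 - 1 = 4)
u = 4
(4 + u)*(-5) = (4 + 4)*(-5) = 8*(-5) = -40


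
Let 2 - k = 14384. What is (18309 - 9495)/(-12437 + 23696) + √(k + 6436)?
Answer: 2938/3753 + I*√7946 ≈ 0.78284 + 89.14*I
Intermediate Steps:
k = -14382 (k = 2 - 1*14384 = 2 - 14384 = -14382)
(18309 - 9495)/(-12437 + 23696) + √(k + 6436) = (18309 - 9495)/(-12437 + 23696) + √(-14382 + 6436) = 8814/11259 + √(-7946) = 8814*(1/11259) + I*√7946 = 2938/3753 + I*√7946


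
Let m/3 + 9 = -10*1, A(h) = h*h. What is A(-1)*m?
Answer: -57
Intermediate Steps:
A(h) = h²
m = -57 (m = -27 + 3*(-10*1) = -27 + 3*(-10) = -27 - 30 = -57)
A(-1)*m = (-1)²*(-57) = 1*(-57) = -57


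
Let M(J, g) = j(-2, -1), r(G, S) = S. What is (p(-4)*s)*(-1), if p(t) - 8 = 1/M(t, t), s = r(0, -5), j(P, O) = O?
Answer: 35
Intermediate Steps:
M(J, g) = -1
s = -5
p(t) = 7 (p(t) = 8 + 1/(-1) = 8 - 1 = 7)
(p(-4)*s)*(-1) = (7*(-5))*(-1) = -35*(-1) = 35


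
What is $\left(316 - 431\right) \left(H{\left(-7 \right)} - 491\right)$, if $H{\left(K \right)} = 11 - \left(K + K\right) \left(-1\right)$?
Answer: $56810$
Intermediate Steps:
$H{\left(K \right)} = 11 + 2 K$ ($H{\left(K \right)} = 11 - 2 K \left(-1\right) = 11 - - 2 K = 11 + 2 K$)
$\left(316 - 431\right) \left(H{\left(-7 \right)} - 491\right) = \left(316 - 431\right) \left(\left(11 + 2 \left(-7\right)\right) - 491\right) = - 115 \left(\left(11 - 14\right) - 491\right) = - 115 \left(-3 - 491\right) = \left(-115\right) \left(-494\right) = 56810$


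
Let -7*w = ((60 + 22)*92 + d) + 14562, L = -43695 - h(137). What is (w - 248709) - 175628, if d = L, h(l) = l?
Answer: -2948633/7 ≈ -4.2123e+5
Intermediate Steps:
L = -43832 (L = -43695 - 1*137 = -43695 - 137 = -43832)
d = -43832
w = 21726/7 (w = -(((60 + 22)*92 - 43832) + 14562)/7 = -((82*92 - 43832) + 14562)/7 = -((7544 - 43832) + 14562)/7 = -(-36288 + 14562)/7 = -⅐*(-21726) = 21726/7 ≈ 3103.7)
(w - 248709) - 175628 = (21726/7 - 248709) - 175628 = -1719237/7 - 175628 = -2948633/7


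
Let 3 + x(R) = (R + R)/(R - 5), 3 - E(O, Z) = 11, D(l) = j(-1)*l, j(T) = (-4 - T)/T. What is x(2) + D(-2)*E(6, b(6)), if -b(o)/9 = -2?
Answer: 131/3 ≈ 43.667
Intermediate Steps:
j(T) = (-4 - T)/T
b(o) = 18 (b(o) = -9*(-2) = 18)
D(l) = 3*l (D(l) = ((-4 - 1*(-1))/(-1))*l = (-(-4 + 1))*l = (-1*(-3))*l = 3*l)
E(O, Z) = -8 (E(O, Z) = 3 - 1*11 = 3 - 11 = -8)
x(R) = -3 + 2*R/(-5 + R) (x(R) = -3 + (R + R)/(R - 5) = -3 + (2*R)/(-5 + R) = -3 + 2*R/(-5 + R))
x(2) + D(-2)*E(6, b(6)) = (15 - 1*2)/(-5 + 2) + (3*(-2))*(-8) = (15 - 2)/(-3) - 6*(-8) = -1/3*13 + 48 = -13/3 + 48 = 131/3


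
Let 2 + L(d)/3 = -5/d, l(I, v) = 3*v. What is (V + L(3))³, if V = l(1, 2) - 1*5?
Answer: -1000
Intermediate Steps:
L(d) = -6 - 15/d (L(d) = -6 + 3*(-5/d) = -6 - 15/d)
V = 1 (V = 3*2 - 1*5 = 6 - 5 = 1)
(V + L(3))³ = (1 + (-6 - 15/3))³ = (1 + (-6 - 15*⅓))³ = (1 + (-6 - 5))³ = (1 - 11)³ = (-10)³ = -1000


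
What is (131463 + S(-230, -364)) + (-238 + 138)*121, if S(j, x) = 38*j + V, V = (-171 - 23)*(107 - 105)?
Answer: 110235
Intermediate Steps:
V = -388 (V = -194*2 = -388)
S(j, x) = -388 + 38*j (S(j, x) = 38*j - 388 = -388 + 38*j)
(131463 + S(-230, -364)) + (-238 + 138)*121 = (131463 + (-388 + 38*(-230))) + (-238 + 138)*121 = (131463 + (-388 - 8740)) - 100*121 = (131463 - 9128) - 12100 = 122335 - 12100 = 110235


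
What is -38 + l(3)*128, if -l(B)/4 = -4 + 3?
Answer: 474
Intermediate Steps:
l(B) = 4 (l(B) = -4*(-4 + 3) = -4*(-1) = 4)
-38 + l(3)*128 = -38 + 4*128 = -38 + 512 = 474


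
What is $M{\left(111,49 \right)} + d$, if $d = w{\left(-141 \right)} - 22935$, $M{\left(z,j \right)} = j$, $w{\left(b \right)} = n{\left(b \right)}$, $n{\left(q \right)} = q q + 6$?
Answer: $-2999$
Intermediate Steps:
$n{\left(q \right)} = 6 + q^{2}$ ($n{\left(q \right)} = q^{2} + 6 = 6 + q^{2}$)
$w{\left(b \right)} = 6 + b^{2}$
$d = -3048$ ($d = \left(6 + \left(-141\right)^{2}\right) - 22935 = \left(6 + 19881\right) - 22935 = 19887 - 22935 = -3048$)
$M{\left(111,49 \right)} + d = 49 - 3048 = -2999$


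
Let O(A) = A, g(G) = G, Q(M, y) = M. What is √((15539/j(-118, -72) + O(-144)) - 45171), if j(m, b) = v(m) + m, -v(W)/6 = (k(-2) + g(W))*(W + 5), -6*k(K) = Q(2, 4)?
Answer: I*√509161513/106 ≈ 212.87*I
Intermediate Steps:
k(K) = -⅓ (k(K) = -⅙*2 = -⅓)
v(W) = -6*(5 + W)*(-⅓ + W) (v(W) = -6*(-⅓ + W)*(W + 5) = -6*(-⅓ + W)*(5 + W) = -6*(5 + W)*(-⅓ + W))
j(m, b) = 10 - 27*m - 6*m² (j(m, b) = (10 - 28*m - 6*m²) + m = 10 - 27*m - 6*m²)
√((15539/j(-118, -72) + O(-144)) - 45171) = √((15539/(10 - 27*(-118) - 6*(-118)²) - 144) - 45171) = √((15539/(10 + 3186 - 6*13924) - 144) - 45171) = √((15539/(10 + 3186 - 83544) - 144) - 45171) = √((15539/(-80348) - 144) - 45171) = √((15539*(-1/80348) - 144) - 45171) = √((-41/212 - 144) - 45171) = √(-30569/212 - 45171) = √(-9606821/212) = I*√509161513/106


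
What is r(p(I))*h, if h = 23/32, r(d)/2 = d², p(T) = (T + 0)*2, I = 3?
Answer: 207/4 ≈ 51.750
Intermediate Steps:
p(T) = 2*T (p(T) = T*2 = 2*T)
r(d) = 2*d²
h = 23/32 (h = 23*(1/32) = 23/32 ≈ 0.71875)
r(p(I))*h = (2*(2*3)²)*(23/32) = (2*6²)*(23/32) = (2*36)*(23/32) = 72*(23/32) = 207/4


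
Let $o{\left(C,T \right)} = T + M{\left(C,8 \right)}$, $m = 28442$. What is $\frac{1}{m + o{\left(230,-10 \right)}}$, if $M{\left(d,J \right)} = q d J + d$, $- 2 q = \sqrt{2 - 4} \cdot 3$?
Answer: $\frac{4777}{139457574} + \frac{230 i \sqrt{2}}{69728787} \approx 3.4254 \cdot 10^{-5} + 4.6648 \cdot 10^{-6} i$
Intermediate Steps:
$q = - \frac{3 i \sqrt{2}}{2}$ ($q = - \frac{\sqrt{2 - 4} \cdot 3}{2} = - \frac{\sqrt{-2} \cdot 3}{2} = - \frac{i \sqrt{2} \cdot 3}{2} = - \frac{3 i \sqrt{2}}{2} \approx - 2.1213 i$)
$M{\left(d,J \right)} = d - \frac{3 i J d \sqrt{2}}{2}$ ($M{\left(d,J \right)} = - \frac{3 i \sqrt{2}}{2} d J + d = - \frac{3 i d \sqrt{2}}{2} J + d = - \frac{3 i J d \sqrt{2}}{2} + d = d - \frac{3 i J d \sqrt{2}}{2}$)
$o{\left(C,T \right)} = T + \frac{C \left(2 - 24 i \sqrt{2}\right)}{2}$ ($o{\left(C,T \right)} = T + \frac{C \left(2 - 3 i 8 \sqrt{2}\right)}{2} = T + \frac{C \left(2 - 24 i \sqrt{2}\right)}{2}$)
$\frac{1}{m + o{\left(230,-10 \right)}} = \frac{1}{28442 - \left(10 - 230 \left(1 - 12 i \sqrt{2}\right)\right)} = \frac{1}{28442 + \left(-10 + \left(230 - 2760 i \sqrt{2}\right)\right)} = \frac{1}{28442 + \left(220 - 2760 i \sqrt{2}\right)} = \frac{1}{28662 - 2760 i \sqrt{2}}$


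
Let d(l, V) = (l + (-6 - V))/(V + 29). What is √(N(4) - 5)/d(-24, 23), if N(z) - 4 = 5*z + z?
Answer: -52*√23/53 ≈ -4.7053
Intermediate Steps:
d(l, V) = (-6 + l - V)/(29 + V)
N(z) = 4 + 6*z (N(z) = 4 + (5*z + z) = 4 + 6*z)
√(N(4) - 5)/d(-24, 23) = √((4 + 6*4) - 5)/(((-6 - 24 - 1*23)/(29 + 23))) = √((4 + 24) - 5)/(((-6 - 24 - 23)/52)) = √(28 - 5)/(((1/52)*(-53))) = √23/(-53/52) = -52*√23/53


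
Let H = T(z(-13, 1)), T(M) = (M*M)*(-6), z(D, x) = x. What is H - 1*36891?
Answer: -36897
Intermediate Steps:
T(M) = -6*M² (T(M) = M²*(-6) = -6*M²)
H = -6 (H = -6*1² = -6*1 = -6)
H - 1*36891 = -6 - 1*36891 = -6 - 36891 = -36897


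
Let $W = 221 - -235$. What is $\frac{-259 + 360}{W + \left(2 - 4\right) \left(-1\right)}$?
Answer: $\frac{101}{458} \approx 0.22052$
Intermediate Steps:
$W = 456$ ($W = 221 + 235 = 456$)
$\frac{-259 + 360}{W + \left(2 - 4\right) \left(-1\right)} = \frac{-259 + 360}{456 + \left(2 - 4\right) \left(-1\right)} = \frac{101}{456 - -2} = \frac{101}{456 + 2} = \frac{101}{458}$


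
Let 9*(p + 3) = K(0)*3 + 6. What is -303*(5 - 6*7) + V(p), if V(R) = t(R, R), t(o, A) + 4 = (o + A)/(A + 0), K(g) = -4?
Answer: 11209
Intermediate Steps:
t(o, A) = -4 + (A + o)/A (t(o, A) = -4 + (o + A)/(A + 0) = -4 + (A + o)/A)
p = -11/3 (p = -3 + (-4*3 + 6)/9 = -3 + (-12 + 6)/9 = -3 + (⅑)*(-6) = -3 - ⅔ = -11/3 ≈ -3.6667)
V(R) = -2 (V(R) = -3 + R/R = -3 + 1 = -2)
-303*(5 - 6*7) + V(p) = -303*(5 - 6*7) - 2 = -303*(5 - 42) - 2 = -303*(-37) - 2 = 11211 - 2 = 11209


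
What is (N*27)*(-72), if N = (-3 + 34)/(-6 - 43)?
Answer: 60264/49 ≈ 1229.9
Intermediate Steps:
N = -31/49 (N = 31/(-49) = 31*(-1/49) = -31/49 ≈ -0.63265)
(N*27)*(-72) = -31/49*27*(-72) = -837/49*(-72) = 60264/49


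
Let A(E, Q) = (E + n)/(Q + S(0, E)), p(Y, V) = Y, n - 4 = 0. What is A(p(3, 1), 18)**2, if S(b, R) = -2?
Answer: 49/256 ≈ 0.19141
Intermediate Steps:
n = 4 (n = 4 + 0 = 4)
A(E, Q) = (4 + E)/(-2 + Q) (A(E, Q) = (E + 4)/(Q - 2) = (4 + E)/(-2 + Q))
A(p(3, 1), 18)**2 = ((4 + 3)/(-2 + 18))**2 = (7/16)**2 = 49/256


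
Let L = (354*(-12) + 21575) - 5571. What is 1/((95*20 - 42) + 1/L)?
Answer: 11756/21842649 ≈ 0.00053821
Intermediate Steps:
L = 11756 (L = (-4248 + 21575) - 5571 = 17327 - 5571 = 11756)
1/((95*20 - 42) + 1/L) = 1/((95*20 - 42) + 1/11756) = 1/((1900 - 42) + 1/11756) = 1/(1858 + 1/11756) = 1/(21842649/11756) = 11756/21842649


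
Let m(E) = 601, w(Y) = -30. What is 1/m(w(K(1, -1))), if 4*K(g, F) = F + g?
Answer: 1/601 ≈ 0.0016639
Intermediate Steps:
K(g, F) = F/4 + g/4 (K(g, F) = (F + g)/4 = F/4 + g/4)
1/m(w(K(1, -1))) = 1/601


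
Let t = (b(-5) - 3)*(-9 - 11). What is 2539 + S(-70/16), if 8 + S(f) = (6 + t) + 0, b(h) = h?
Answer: 2697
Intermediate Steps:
t = 160 (t = (-5 - 3)*(-9 - 11) = -8*(-20) = 160)
S(f) = 158 (S(f) = -8 + ((6 + 160) + 0) = -8 + (166 + 0) = -8 + 166 = 158)
2539 + S(-70/16) = 2539 + 158 = 2697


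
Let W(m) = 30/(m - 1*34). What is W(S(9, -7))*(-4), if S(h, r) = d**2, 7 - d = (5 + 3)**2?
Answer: -24/643 ≈ -0.037325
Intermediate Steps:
d = -57 (d = 7 - (5 + 3)**2 = 7 - 1*8**2 = 7 - 1*64 = 7 - 64 = -57)
S(h, r) = 3249 (S(h, r) = (-57)**2 = 3249)
W(m) = 30/(-34 + m) (W(m) = 30/(m - 34) = 30/(-34 + m))
W(S(9, -7))*(-4) = (30/(-34 + 3249))*(-4) = (30/3215)*(-4) = (30*(1/3215))*(-4) = (6/643)*(-4) = -24/643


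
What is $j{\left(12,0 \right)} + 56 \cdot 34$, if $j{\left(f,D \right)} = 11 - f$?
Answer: $1903$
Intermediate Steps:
$j{\left(12,0 \right)} + 56 \cdot 34 = \left(11 - 12\right) + 56 \cdot 34 = \left(11 - 12\right) + 1904 = -1 + 1904 = 1903$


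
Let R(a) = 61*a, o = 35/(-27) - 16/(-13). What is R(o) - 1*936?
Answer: -329939/351 ≈ -940.00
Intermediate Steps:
o = -23/351 (o = 35*(-1/27) - 16*(-1/13) = -35/27 + 16/13 = -23/351 ≈ -0.065527)
R(o) - 1*936 = 61*(-23/351) - 1*936 = -1403/351 - 936 = -329939/351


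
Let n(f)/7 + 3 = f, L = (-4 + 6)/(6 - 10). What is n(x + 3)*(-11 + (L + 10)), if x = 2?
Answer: -21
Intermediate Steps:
L = -½ (L = 2/(-4) = 2*(-¼) = -½ ≈ -0.50000)
n(f) = -21 + 7*f
n(x + 3)*(-11 + (L + 10)) = (-21 + 7*(2 + 3))*(-11 + (-½ + 10)) = (-21 + 7*5)*(-11 + 19/2) = (-21 + 35)*(-3/2) = 14*(-3/2) = -21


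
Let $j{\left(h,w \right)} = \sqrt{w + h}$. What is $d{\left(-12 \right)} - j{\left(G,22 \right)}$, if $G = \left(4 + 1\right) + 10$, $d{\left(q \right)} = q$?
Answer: $-12 - \sqrt{37} \approx -18.083$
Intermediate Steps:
$G = 15$ ($G = 5 + 10 = 15$)
$j{\left(h,w \right)} = \sqrt{h + w}$
$d{\left(-12 \right)} - j{\left(G,22 \right)} = -12 - \sqrt{15 + 22} = -12 - \sqrt{37}$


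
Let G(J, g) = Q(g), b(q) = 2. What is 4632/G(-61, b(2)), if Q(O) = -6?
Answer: -772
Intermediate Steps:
G(J, g) = -6
4632/G(-61, b(2)) = 4632/(-6) = 4632*(-⅙) = -772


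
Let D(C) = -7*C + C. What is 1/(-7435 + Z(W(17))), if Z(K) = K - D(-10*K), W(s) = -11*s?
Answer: 1/3598 ≈ 0.00027793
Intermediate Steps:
D(C) = -6*C
Z(K) = -59*K (Z(K) = K - (-6)*(-10*K) = K - 60*K = -59*K)
1/(-7435 + Z(W(17))) = 1/(-7435 - (-649)*17) = 1/(-7435 - 59*(-187)) = 1/(-7435 + 11033) = 1/3598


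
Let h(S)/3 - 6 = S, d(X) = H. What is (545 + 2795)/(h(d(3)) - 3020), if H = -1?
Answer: -668/601 ≈ -1.1115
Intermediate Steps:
d(X) = -1
h(S) = 18 + 3*S
(545 + 2795)/(h(d(3)) - 3020) = (545 + 2795)/((18 + 3*(-1)) - 3020) = 3340/((18 - 3) - 3020) = 3340/(15 - 3020) = 3340/(-3005) = 3340*(-1/3005) = -668/601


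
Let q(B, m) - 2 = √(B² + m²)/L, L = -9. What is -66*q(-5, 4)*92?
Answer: -12144 + 2024*√41/3 ≈ -7824.0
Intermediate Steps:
q(B, m) = 2 - √(B² + m²)/9 (q(B, m) = 2 + √(B² + m²)/(-9) = 2 + √(B² + m²)*(-⅑) = 2 - √(B² + m²)/9)
-66*q(-5, 4)*92 = -66*(2 - √((-5)² + 4²)/9)*92 = -66*(2 - √(25 + 16)/9)*92 = -66*(2 - √41/9)*92 = (-132 + 22*√41/3)*92 = -12144 + 2024*√41/3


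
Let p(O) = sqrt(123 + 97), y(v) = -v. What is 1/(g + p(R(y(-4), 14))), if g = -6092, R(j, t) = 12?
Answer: -1523/9278061 - sqrt(55)/18556122 ≈ -0.00016455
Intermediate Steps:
p(O) = 2*sqrt(55) (p(O) = sqrt(220) = 2*sqrt(55))
1/(g + p(R(y(-4), 14))) = 1/(-6092 + 2*sqrt(55))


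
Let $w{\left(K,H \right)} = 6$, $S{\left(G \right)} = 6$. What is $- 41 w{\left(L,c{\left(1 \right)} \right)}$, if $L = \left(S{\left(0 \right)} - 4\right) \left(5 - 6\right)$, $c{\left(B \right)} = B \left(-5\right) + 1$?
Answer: $-246$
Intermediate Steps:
$c{\left(B \right)} = 1 - 5 B$ ($c{\left(B \right)} = - 5 B + 1 = 1 - 5 B$)
$L = -2$ ($L = \left(6 - 4\right) \left(5 - 6\right) = 2 \left(-1\right) = -2$)
$- 41 w{\left(L,c{\left(1 \right)} \right)} = \left(-41\right) 6 = -246$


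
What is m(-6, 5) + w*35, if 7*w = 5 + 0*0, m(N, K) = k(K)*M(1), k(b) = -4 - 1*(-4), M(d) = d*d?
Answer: 25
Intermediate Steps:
M(d) = d**2
k(b) = 0 (k(b) = -4 + 4 = 0)
m(N, K) = 0 (m(N, K) = 0*1**2 = 0*1 = 0)
w = 5/7 (w = (5 + 0*0)/7 = (5 + 0)/7 = (1/7)*5 = 5/7 ≈ 0.71429)
m(-6, 5) + w*35 = 0 + (5/7)*35 = 0 + 25 = 25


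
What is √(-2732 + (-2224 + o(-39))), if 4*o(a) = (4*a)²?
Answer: 2*√282 ≈ 33.586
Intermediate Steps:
o(a) = 4*a² (o(a) = (4*a)²/4 = (16*a²)/4 = 4*a²)
√(-2732 + (-2224 + o(-39))) = √(-2732 + (-2224 + 4*(-39)²)) = √(-2732 + (-2224 + 4*1521)) = √(-2732 + (-2224 + 6084)) = √(-2732 + 3860) = √1128 = 2*√282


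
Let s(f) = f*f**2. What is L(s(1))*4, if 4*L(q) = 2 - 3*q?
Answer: -1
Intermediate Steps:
s(f) = f**3
L(q) = 1/2 - 3*q/4 (L(q) = (2 - 3*q)/4 = 1/2 - 3*q/4)
L(s(1))*4 = (1/2 - 3/4*1**3)*4 = (1/2 - 3/4*1)*4 = (1/2 - 3/4)*4 = -1/4*4 = -1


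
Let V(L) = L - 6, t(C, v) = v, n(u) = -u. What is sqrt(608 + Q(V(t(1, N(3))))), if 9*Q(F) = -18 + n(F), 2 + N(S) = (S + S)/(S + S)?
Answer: sqrt(5461)/3 ≈ 24.633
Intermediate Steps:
N(S) = -1 (N(S) = -2 + (S + S)/(S + S) = -2 + (2*S)/((2*S)) = -2 + (2*S)*(1/(2*S)) = -2 + 1 = -1)
V(L) = -6 + L
Q(F) = -2 - F/9 (Q(F) = (-18 - F)/9 = -2 - F/9)
sqrt(608 + Q(V(t(1, N(3))))) = sqrt(608 + (-2 - (-6 - 1)/9)) = sqrt(608 + (-2 - 1/9*(-7))) = sqrt(608 + (-2 + 7/9)) = sqrt(608 - 11/9) = sqrt(5461/9) = sqrt(5461)/3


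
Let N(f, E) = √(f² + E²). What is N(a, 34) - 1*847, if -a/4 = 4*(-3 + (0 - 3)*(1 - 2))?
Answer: -813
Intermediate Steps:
a = 0 (a = -16*(-3 + (0 - 3)*(1 - 2)) = -16*(-3 - 3*(-1)) = -16*(-3 + 3) = -16*0 = -4*0 = 0)
N(f, E) = √(E² + f²)
N(a, 34) - 1*847 = √(34² + 0²) - 1*847 = √(1156 + 0) - 847 = √1156 - 847 = 34 - 847 = -813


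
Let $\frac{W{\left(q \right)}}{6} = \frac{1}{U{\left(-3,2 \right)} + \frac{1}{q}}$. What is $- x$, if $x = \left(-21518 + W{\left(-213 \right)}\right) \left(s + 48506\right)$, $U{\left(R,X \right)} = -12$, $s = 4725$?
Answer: $\frac{2928918879724}{2557} \approx 1.1455 \cdot 10^{9}$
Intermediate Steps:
$W{\left(q \right)} = \frac{6}{-12 + \frac{1}{q}}$
$x = - \frac{2928918879724}{2557}$ ($x = \left(-21518 + 6 \left(-213\right) \frac{1}{1 - -2556}\right) \left(4725 + 48506\right) = \left(-21518 + 6 \left(-213\right) \frac{1}{1 + 2556}\right) 53231 = \left(-21518 + 6 \left(-213\right) \frac{1}{2557}\right) 53231 = \left(-21518 - \frac{1278}{2557}\right) 53231 = \left(- \frac{55022804}{2557}\right) 53231 = - \frac{2928918879724}{2557} \approx -1.1455 \cdot 10^{9}$)
$- x = \left(-1\right) \left(- \frac{2928918879724}{2557}\right) = \frac{2928918879724}{2557}$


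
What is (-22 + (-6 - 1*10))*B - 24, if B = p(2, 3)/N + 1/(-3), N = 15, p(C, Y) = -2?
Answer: -94/15 ≈ -6.2667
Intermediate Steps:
B = -7/15 (B = -2/15 + 1/(-3) = -2*1/15 + 1*(-⅓) = -2/15 - ⅓ = -7/15 ≈ -0.46667)
(-22 + (-6 - 1*10))*B - 24 = (-22 + (-6 - 1*10))*(-7/15) - 24 = (-22 + (-6 - 10))*(-7/15) - 24 = (-22 - 16)*(-7/15) - 24 = -38*(-7/15) - 24 = 266/15 - 24 = -94/15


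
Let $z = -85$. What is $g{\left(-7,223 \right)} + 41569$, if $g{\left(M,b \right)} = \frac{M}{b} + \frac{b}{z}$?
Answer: $\frac{787890071}{18955} \approx 41566.0$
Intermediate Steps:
$g{\left(M,b \right)} = - \frac{b}{85} + \frac{M}{b}$ ($g{\left(M,b \right)} = \frac{M}{b} + \frac{b}{-85} = \frac{M}{b} + b \left(- \frac{1}{85}\right) = \frac{M}{b} - \frac{b}{85} = - \frac{b}{85} + \frac{M}{b}$)
$g{\left(-7,223 \right)} + 41569 = \left(\left(- \frac{1}{85}\right) 223 - \frac{7}{223}\right) + 41569 = \left(- \frac{223}{85} - \frac{7}{223}\right) + 41569 = - \frac{50324}{18955} + 41569 = \frac{787890071}{18955}$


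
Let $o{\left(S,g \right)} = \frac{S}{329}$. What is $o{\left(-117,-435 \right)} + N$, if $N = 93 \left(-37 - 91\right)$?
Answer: $- \frac{3916533}{329} \approx -11904.0$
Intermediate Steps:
$o{\left(S,g \right)} = \frac{S}{329}$ ($o{\left(S,g \right)} = S \frac{1}{329} = \frac{S}{329}$)
$N = -11904$ ($N = 93 \left(-128\right) = -11904$)
$o{\left(-117,-435 \right)} + N = \frac{1}{329} \left(-117\right) - 11904 = - \frac{117}{329} - 11904 = - \frac{3916533}{329}$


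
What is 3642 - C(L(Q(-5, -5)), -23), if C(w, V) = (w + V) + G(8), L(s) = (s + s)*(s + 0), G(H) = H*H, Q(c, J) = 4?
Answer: 3569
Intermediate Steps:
G(H) = H²
L(s) = 2*s² (L(s) = (2*s)*s = 2*s²)
C(w, V) = 64 + V + w (C(w, V) = (w + V) + 8² = (V + w) + 64 = 64 + V + w)
3642 - C(L(Q(-5, -5)), -23) = 3642 - (64 - 23 + 2*4²) = 3642 - (64 - 23 + 2*16) = 3642 - (64 - 23 + 32) = 3642 - 1*73 = 3642 - 73 = 3569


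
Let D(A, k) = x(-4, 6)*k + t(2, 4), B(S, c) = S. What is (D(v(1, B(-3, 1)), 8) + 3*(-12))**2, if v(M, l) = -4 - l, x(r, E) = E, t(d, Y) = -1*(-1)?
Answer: 169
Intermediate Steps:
t(d, Y) = 1
D(A, k) = 1 + 6*k (D(A, k) = 6*k + 1 = 1 + 6*k)
(D(v(1, B(-3, 1)), 8) + 3*(-12))**2 = ((1 + 6*8) + 3*(-12))**2 = ((1 + 48) - 36)**2 = (49 - 36)**2 = 13**2 = 169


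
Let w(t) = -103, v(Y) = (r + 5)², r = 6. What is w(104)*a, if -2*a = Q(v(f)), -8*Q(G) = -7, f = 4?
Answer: 721/16 ≈ 45.063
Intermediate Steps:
v(Y) = 121 (v(Y) = (6 + 5)² = 11² = 121)
Q(G) = 7/8 (Q(G) = -⅛*(-7) = 7/8)
a = -7/16 (a = -½*7/8 = -7/16 ≈ -0.43750)
w(104)*a = -103*(-7/16) = 721/16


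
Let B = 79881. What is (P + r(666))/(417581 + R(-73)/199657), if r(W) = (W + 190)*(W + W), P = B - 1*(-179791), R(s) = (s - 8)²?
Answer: 139746323324/41686488139 ≈ 3.3523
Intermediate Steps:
R(s) = (-8 + s)²
P = 259672 (P = 79881 - 1*(-179791) = 79881 + 179791 = 259672)
r(W) = 2*W*(190 + W) (r(W) = (190 + W)*(2*W) = 2*W*(190 + W))
(P + r(666))/(417581 + R(-73)/199657) = (259672 + 2*666*(190 + 666))/(417581 + (-8 - 73)²/199657) = (259672 + 2*666*856)/(417581 + (-81)²*(1/199657)) = (259672 + 1140192)/(417581 + 6561*(1/199657)) = 1399864/(417581 + 6561/199657) = 1399864/(83372976278/199657) = 1399864*(199657/83372976278) = 139746323324/41686488139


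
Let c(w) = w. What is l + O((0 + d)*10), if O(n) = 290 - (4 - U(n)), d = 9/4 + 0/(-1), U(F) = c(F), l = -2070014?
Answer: -4139411/2 ≈ -2.0697e+6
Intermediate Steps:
U(F) = F
d = 9/4 (d = 9*(1/4) + 0*(-1) = 9/4 + 0 = 9/4 ≈ 2.2500)
O(n) = 286 + n (O(n) = 290 - (4 - n) = 290 + (-4 + n) = 286 + n)
l + O((0 + d)*10) = -2070014 + (286 + (0 + 9/4)*10) = -2070014 + (286 + (9/4)*10) = -2070014 + (286 + 45/2) = -2070014 + 617/2 = -4139411/2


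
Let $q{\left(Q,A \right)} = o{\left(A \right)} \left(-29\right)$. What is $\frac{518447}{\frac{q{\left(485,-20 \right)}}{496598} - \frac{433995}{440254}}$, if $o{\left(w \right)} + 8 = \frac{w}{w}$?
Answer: $- \frac{28336920457359931}{53857919362} \approx -5.2614 \cdot 10^{5}$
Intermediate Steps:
$o{\left(w \right)} = -7$ ($o{\left(w \right)} = -8 + \frac{w}{w} = -8 + 1 = -7$)
$q{\left(Q,A \right)} = 203$ ($q{\left(Q,A \right)} = \left(-7\right) \left(-29\right) = 203$)
$\frac{518447}{\frac{q{\left(485,-20 \right)}}{496598} - \frac{433995}{440254}} = \frac{518447}{\frac{203}{496598} - \frac{433995}{440254}} = \frac{518447}{- \frac{53857919362}{54657313973}} = 518447 \left(- \frac{54657313973}{53857919362}\right) = - \frac{28336920457359931}{53857919362}$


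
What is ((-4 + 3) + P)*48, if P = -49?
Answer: -2400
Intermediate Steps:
((-4 + 3) + P)*48 = ((-4 + 3) - 49)*48 = (-1 - 49)*48 = -50*48 = -2400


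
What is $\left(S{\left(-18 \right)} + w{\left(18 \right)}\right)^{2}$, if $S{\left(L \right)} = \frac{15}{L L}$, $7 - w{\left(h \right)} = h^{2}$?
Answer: $\frac{1171761361}{11664} \approx 1.0046 \cdot 10^{5}$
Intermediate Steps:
$w{\left(h \right)} = 7 - h^{2}$
$S{\left(L \right)} = \frac{15}{L^{2}}$
$\left(S{\left(-18 \right)} + w{\left(18 \right)}\right)^{2} = \left(\frac{15}{324} + \left(7 - 18^{2}\right)\right)^{2} = \left(15 \cdot \frac{1}{324} + \left(7 - 324\right)\right)^{2} = \left(\frac{5}{108} + \left(7 - 324\right)\right)^{2} = \left(\frac{5}{108} - 317\right)^{2} = \left(- \frac{34231}{108}\right)^{2} = \frac{1171761361}{11664}$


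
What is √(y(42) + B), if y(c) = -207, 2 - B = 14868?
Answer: I*√15073 ≈ 122.77*I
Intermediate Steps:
B = -14866 (B = 2 - 1*14868 = 2 - 14868 = -14866)
√(y(42) + B) = √(-207 - 14866) = √(-15073) = I*√15073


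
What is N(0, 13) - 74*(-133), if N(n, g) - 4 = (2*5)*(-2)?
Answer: 9826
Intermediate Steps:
N(n, g) = -16 (N(n, g) = 4 + (2*5)*(-2) = 4 + 10*(-2) = 4 - 20 = -16)
N(0, 13) - 74*(-133) = -16 - 74*(-133) = -16 + 9842 = 9826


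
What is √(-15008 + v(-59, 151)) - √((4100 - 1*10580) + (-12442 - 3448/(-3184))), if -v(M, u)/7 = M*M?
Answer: 15*I*(-√13320662 + 1990*√7)/398 ≈ 60.878*I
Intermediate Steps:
v(M, u) = -7*M² (v(M, u) = -7*M*M = -7*M²)
√(-15008 + v(-59, 151)) - √((4100 - 1*10580) + (-12442 - 3448/(-3184))) = √(-15008 - 7*(-59)²) - √((4100 - 1*10580) + (-12442 - 3448/(-3184))) = √(-15008 - 7*3481) - √((4100 - 10580) + (-12442 - 3448*(-1/3184))) = √(-15008 - 24367) - √(-6480 + (-12442 + 431/398)) = √(-39375) - √(-6480 - 4951485/398) = 75*I*√7 - √(-7530525/398) = 75*I*√7 - 15*I*√13320662/398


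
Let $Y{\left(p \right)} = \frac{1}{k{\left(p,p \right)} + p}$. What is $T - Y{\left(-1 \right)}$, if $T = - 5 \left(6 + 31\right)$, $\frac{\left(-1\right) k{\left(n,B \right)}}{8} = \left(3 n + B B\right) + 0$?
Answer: $- \frac{2776}{15} \approx -185.07$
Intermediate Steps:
$k{\left(n,B \right)} = - 24 n - 8 B^{2}$ ($k{\left(n,B \right)} = - 8 \left(\left(3 n + B B\right) + 0\right) = - 8 \left(\left(3 n + B^{2}\right) + 0\right) = - 8 \left(\left(B^{2} + 3 n\right) + 0\right) = - 8 \left(B^{2} + 3 n\right) = - 24 n - 8 B^{2}$)
$T = -185$ ($T = \left(-5\right) 37 = -185$)
$Y{\left(p \right)} = \frac{1}{- 23 p - 8 p^{2}}$ ($Y{\left(p \right)} = \frac{1}{\left(- 24 p - 8 p^{2}\right) + p} = \frac{1}{- 23 p - 8 p^{2}}$)
$T - Y{\left(-1 \right)} = -185 - - \frac{1}{\left(-1\right) \left(23 + 8 \left(-1\right)\right)} = -185 - \left(-1\right) \left(-1\right) \frac{1}{23 - 8} = -185 - \left(-1\right) \left(-1\right) \frac{1}{15} = -185 - \frac{1}{15} = - \frac{2776}{15}$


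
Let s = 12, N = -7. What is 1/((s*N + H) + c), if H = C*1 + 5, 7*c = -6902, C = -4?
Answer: -1/1069 ≈ -0.00093545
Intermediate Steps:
c = -986 (c = (⅐)*(-6902) = -986)
H = 1 (H = -4*1 + 5 = -4 + 5 = 1)
1/((s*N + H) + c) = 1/((12*(-7) + 1) - 986) = 1/((-84 + 1) - 986) = 1/(-83 - 986) = 1/(-1069) = -1/1069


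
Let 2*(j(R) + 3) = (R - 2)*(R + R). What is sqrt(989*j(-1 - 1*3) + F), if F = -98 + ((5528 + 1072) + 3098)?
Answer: sqrt(30369) ≈ 174.27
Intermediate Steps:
F = 9600 (F = -98 + (6600 + 3098) = -98 + 9698 = 9600)
j(R) = -3 + R*(-2 + R) (j(R) = -3 + ((R - 2)*(R + R))/2 = -3 + ((-2 + R)*(2*R))/2 = -3 + (2*R*(-2 + R))/2 = -3 + R*(-2 + R))
sqrt(989*j(-1 - 1*3) + F) = sqrt(989*(-3 + (-1 - 1*3)**2 - 2*(-1 - 1*3)) + 9600) = sqrt(989*(-3 + (-1 - 3)**2 - 2*(-1 - 3)) + 9600) = sqrt(989*(-3 + (-4)**2 - 2*(-4)) + 9600) = sqrt(989*(-3 + 16 + 8) + 9600) = sqrt(989*21 + 9600) = sqrt(20769 + 9600) = sqrt(30369)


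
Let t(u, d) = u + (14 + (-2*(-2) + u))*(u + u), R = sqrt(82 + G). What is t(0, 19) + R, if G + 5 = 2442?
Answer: sqrt(2519) ≈ 50.190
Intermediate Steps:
G = 2437 (G = -5 + 2442 = 2437)
R = sqrt(2519) (R = sqrt(82 + 2437) = sqrt(2519) ≈ 50.190)
t(u, d) = u + 2*u*(18 + u) (t(u, d) = u + (14 + (4 + u))*(2*u) = u + (18 + u)*(2*u) = u + 2*u*(18 + u))
t(0, 19) + R = 0*(37 + 2*0) + sqrt(2519) = 0*(37 + 0) + sqrt(2519) = 0*37 + sqrt(2519) = 0 + sqrt(2519) = sqrt(2519)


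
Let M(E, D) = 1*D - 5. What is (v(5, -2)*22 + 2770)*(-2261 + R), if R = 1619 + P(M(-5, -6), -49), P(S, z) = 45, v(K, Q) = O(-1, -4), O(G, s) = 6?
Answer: -1732494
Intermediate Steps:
M(E, D) = -5 + D (M(E, D) = D - 5 = -5 + D)
v(K, Q) = 6
R = 1664 (R = 1619 + 45 = 1664)
(v(5, -2)*22 + 2770)*(-2261 + R) = (6*22 + 2770)*(-2261 + 1664) = (132 + 2770)*(-597) = 2902*(-597) = -1732494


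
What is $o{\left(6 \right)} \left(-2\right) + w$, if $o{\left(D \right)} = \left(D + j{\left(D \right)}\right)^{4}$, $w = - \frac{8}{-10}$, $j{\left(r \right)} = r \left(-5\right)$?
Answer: $- \frac{3317756}{5} \approx -6.6355 \cdot 10^{5}$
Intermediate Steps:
$j{\left(r \right)} = - 5 r$
$w = \frac{4}{5}$ ($w = \left(-8\right) \left(- \frac{1}{10}\right) = \frac{4}{5} \approx 0.8$)
$o{\left(D \right)} = 256 D^{4}$ ($o{\left(D \right)} = \left(D - 5 D\right)^{4} = \left(- 4 D\right)^{4} = 256 D^{4}$)
$o{\left(6 \right)} \left(-2\right) + w = 256 \cdot 6^{4} \left(-2\right) + \frac{4}{5} = 256 \cdot 1296 \left(-2\right) + \frac{4}{5} = 331776 \left(-2\right) + \frac{4}{5} = -663552 + \frac{4}{5} = - \frac{3317756}{5}$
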